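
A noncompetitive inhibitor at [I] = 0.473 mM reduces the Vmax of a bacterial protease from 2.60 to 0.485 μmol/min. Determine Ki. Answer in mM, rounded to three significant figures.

0.108 mM

Noncompetitive: Vmax,app = Vmax/α with α = 1 + [I]/Ki.
α = Vmax/Vmax,app = 2.60/0.485 = 5.361.
Since α = 1 + [I]/Ki, [I]/Ki = 5.361 − 1 = 4.361 and Ki = 0.473/4.361 = 0.108 mM.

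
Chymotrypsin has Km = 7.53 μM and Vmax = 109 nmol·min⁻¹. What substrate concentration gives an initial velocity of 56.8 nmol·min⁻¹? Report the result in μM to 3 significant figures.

8.19 μM

The required fractional saturation is v/Vmax = 56.8/109 = 0.5211.
Then [S]/(Km+[S]) = 0.5211 ⇒ [S] = 7.53 × 0.5211/(1 − 0.5211) = 8.19 μM.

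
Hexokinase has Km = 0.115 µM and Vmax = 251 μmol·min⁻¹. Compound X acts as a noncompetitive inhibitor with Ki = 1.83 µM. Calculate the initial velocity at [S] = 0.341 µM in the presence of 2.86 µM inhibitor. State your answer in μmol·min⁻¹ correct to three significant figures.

With α = 1 + [I]/Ki = 1 + 2.86/1.83 = 2.563, the noncompetitive rate law is v = (Vmax/α)·[S] / (Km + [S]).
v = (251/2.563)×0.341 / (0.115 + 0.341) = 33.40/0.4560 = 73.2 μmol·min⁻¹.

73.2 μmol·min⁻¹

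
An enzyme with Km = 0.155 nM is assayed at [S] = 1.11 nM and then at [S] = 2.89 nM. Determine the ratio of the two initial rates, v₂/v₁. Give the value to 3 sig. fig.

1.08

Since Vmax cancels, v₂/v₁ = [S]₂(Km+[S]₁) / [S]₁(Km+[S]₂).
= 2.89×(0.155+1.11) / (1.11×(0.155+2.89)) = 3.656/3.380 = 1.08.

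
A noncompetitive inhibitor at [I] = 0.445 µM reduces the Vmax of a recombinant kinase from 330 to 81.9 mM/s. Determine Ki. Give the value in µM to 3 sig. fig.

0.147 µM

Noncompetitive: Vmax,app = Vmax/α with α = 1 + [I]/Ki.
α = Vmax/Vmax,app = 330/81.9 = 4.029.
Since α = 1 + [I]/Ki, [I]/Ki = 4.029 − 1 = 3.029 and Ki = 0.445/3.029 = 0.147 µM.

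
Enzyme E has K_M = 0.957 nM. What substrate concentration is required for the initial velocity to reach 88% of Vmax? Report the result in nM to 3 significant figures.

7.02 nM

v/Vmax = [S]/(Km+[S]) = 0.88, so [S] = Km·0.88/(1 − 0.88) = 0.957 × 7.333.
[S] = 7.02 nM.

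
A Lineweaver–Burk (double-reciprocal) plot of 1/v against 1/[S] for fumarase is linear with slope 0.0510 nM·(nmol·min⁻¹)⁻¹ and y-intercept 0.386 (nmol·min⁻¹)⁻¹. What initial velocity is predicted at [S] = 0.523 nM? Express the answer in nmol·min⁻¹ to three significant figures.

2.07 nmol·min⁻¹

The y-intercept is 1/Vmax, so Vmax = 1/0.386 = 2.59 nmol·min⁻¹.
The slope is Km/Vmax, so Km = 0.0510 × 2.59 = 0.132 nM.
Then v = 2.59 × 0.523/(0.132 + 0.523) = 2.07 nmol·min⁻¹.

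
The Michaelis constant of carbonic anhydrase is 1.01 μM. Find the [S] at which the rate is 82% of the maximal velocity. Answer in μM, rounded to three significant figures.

v/Vmax = [S]/(Km+[S]) = 0.82, so [S] = Km·0.82/(1 − 0.82) = 1.01 × 4.556.
[S] = 4.60 μM.

4.60 μM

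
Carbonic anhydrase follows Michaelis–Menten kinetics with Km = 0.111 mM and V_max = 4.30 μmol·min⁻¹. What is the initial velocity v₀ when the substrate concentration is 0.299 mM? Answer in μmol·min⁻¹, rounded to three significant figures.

3.14 μmol·min⁻¹

v = Vmax·[S]/(Km + [S]) = 4.30 × 0.299 / (0.111 + 0.299)
  = 1.286 / 0.4100 = 3.14 μmol·min⁻¹.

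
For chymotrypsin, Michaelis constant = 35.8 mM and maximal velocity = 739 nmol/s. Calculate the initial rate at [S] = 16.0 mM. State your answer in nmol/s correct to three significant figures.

[S]/(Km+[S]) = 16.0/51.80 = 0.3089, the fractional saturation.
v = 0.3089 × Vmax = 0.3089 × 739 = 228 nmol/s.

228 nmol/s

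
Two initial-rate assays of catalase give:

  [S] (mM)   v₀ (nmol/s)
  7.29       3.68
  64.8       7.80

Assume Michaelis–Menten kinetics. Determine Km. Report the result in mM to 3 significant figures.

In reciprocal form, 1/v = (Km/Vmax)·(1/[S]) + 1/Vmax. The two points give (1/[S], 1/v) = (0.1372, 0.2717) and (0.01543, 0.1282).
Slope = (0.2717 − 0.1282)/(0.1372 − 0.01543) = 1.179; intercept = 0.2717 − 1.179×0.1372 = 0.1100.
Vmax = 1/intercept = 9.09 nmol/s; Km = slope × Vmax = 1.179 × 9.09 = 10.7 mM.

10.7 mM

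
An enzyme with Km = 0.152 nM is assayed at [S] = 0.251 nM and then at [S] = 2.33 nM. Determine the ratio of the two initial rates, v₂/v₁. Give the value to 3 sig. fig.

1.51

The fractional saturations are [S]/(Km+[S]) = 0.251/0.4030 = 0.6228 and 2.33/2.482 = 0.9388.
v₂/v₁ is just their ratio: 0.9388/0.6228 = 1.51.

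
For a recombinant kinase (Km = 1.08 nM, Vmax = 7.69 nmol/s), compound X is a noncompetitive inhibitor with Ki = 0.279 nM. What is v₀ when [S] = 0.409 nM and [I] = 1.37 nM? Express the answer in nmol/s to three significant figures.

α = 1 + [I]/Ki = 1 + 1.37/0.279 = 5.910.
For a noncompetitive inhibitor, Vmax is reduced to Vmax/α while Km is unchanged: Km,app = 1.08 nM, Vmax,app = 1.30 nmol/s.
v = Vmax,app·[S]/(Km,app + [S]) = 1.30 × 0.409/(1.08 + 0.409) = 0.357 nmol/s.

0.357 nmol/s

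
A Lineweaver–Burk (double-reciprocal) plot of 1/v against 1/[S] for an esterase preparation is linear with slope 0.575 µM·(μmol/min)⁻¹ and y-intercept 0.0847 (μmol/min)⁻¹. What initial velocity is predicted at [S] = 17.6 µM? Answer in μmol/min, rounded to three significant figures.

8.52 μmol/min

The y-intercept is 1/Vmax, so Vmax = 1/0.0847 = 11.8 μmol/min.
The slope is Km/Vmax, so Km = 0.575 × 11.8 = 6.79 µM.
Then v = 11.8 × 17.6/(6.79 + 17.6) = 8.52 μmol/min.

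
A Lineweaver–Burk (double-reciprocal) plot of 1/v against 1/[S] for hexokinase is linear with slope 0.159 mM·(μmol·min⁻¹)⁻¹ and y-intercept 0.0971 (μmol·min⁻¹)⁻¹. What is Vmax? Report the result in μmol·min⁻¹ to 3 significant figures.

The y-intercept of a Lineweaver–Burk plot equals 1/Vmax, so Vmax = 1/0.0971 = 10.3 μmol·min⁻¹.

10.3 μmol·min⁻¹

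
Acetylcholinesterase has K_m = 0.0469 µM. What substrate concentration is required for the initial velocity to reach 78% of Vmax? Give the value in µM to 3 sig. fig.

0.166 µM

v/Vmax = [S]/(Km+[S]) = 0.78, so [S] = Km·0.78/(1 − 0.78) = 0.0469 × 3.545.
[S] = 0.166 µM.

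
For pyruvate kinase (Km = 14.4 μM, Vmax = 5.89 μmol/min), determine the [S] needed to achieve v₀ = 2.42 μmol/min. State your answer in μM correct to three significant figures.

10.0 μM

The required fractional saturation is v/Vmax = 2.42/5.89 = 0.4109.
Then [S]/(Km+[S]) = 0.4109 ⇒ [S] = 14.4 × 0.4109/(1 − 0.4109) = 10.0 μM.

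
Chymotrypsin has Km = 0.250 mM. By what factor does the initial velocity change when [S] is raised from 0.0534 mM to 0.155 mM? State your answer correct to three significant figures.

Since Vmax cancels, v₂/v₁ = [S]₂(Km+[S]₁) / [S]₁(Km+[S]₂).
= 0.155×(0.250+0.0534) / (0.0534×(0.250+0.155)) = 0.04703/0.02163 = 2.17.

2.17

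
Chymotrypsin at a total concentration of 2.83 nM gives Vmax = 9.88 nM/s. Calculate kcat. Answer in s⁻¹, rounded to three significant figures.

3.49 s⁻¹

kcat = Vmax/[E]total = 9.88 nM/s / 2.83 nM = 3.49 s⁻¹.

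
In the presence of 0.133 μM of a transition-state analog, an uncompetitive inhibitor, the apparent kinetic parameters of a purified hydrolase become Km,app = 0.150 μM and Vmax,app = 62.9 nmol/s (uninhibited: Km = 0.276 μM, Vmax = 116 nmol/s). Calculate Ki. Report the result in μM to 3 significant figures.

Uncompetitive: Vmax,app = Vmax/α (and Km,app = Km/α) with α = 1 + [I]/Ki.
α = Vmax/Vmax,app = 116/62.9 = 1.844.
Since α = 1 + [I]/Ki, [I]/Ki = 1.844 − 1 = 0.8442 and Ki = 0.133/0.8442 = 0.158 μM.

0.158 μM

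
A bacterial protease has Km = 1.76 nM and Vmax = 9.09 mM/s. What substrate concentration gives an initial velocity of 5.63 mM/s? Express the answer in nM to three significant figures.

2.86 nM

Rearranging v = Vmax[S]/(Km+[S]) gives [S] = Km·v/(Vmax − v).
[S] = 1.76 × 5.63 / (9.09 − 5.63) = 9.909/3.460 = 2.86 nM.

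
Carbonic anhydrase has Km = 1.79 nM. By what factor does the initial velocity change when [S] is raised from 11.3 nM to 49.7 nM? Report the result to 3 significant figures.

1.12

The fractional saturations are [S]/(Km+[S]) = 11.3/13.09 = 0.8633 and 49.7/51.49 = 0.9652.
v₂/v₁ is just their ratio: 0.9652/0.8633 = 1.12.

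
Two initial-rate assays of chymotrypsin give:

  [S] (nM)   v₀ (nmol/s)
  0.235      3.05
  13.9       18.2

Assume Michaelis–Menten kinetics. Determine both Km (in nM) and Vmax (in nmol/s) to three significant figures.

Km = 1.30 nM; Vmax = 19.9 nmol/s

From v = Vmax[S]/(Km+[S]), each point gives Vmax = v(Km+[S])/[S].
Equating: 3.05(Km+0.235)/0.235 = 18.2(Km+13.9)/13.9.
12.98·Km + 3.05 = 1.309·Km + 18.2, so (12.98 − 1.309)·Km = 18.2 − 3.05.
Km = 15.15/11.67 = 1.30 nM; then Vmax = 3.05(1.30+0.235)/0.235 = 19.9 nmol/s.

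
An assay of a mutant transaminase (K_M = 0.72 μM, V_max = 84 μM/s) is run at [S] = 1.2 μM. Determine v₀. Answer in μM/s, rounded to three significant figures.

52.5 μM/s

[S]/(Km+[S]) = 1.2/1.920 = 0.6250, the fractional saturation.
v = 0.6250 × Vmax = 0.6250 × 84 = 52.5 μM/s.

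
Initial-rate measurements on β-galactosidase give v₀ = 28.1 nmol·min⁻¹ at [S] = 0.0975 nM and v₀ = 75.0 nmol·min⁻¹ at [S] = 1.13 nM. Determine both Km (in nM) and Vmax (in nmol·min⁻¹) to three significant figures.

Km = 0.211 nM; Vmax = 89.0 nmol·min⁻¹

In reciprocal form, 1/v = (Km/Vmax)·(1/[S]) + 1/Vmax. The two points give (1/[S], 1/v) = (10.26, 0.03559) and (0.8850, 0.01333).
Slope = (0.03559 − 0.01333)/(10.26 − 0.8850) = 0.002375; intercept = 0.03559 − 0.002375×10.26 = 0.01123.
Vmax = 1/intercept = 89.0 nmol·min⁻¹; Km = slope × Vmax = 0.002375 × 89.0 = 0.211 nM.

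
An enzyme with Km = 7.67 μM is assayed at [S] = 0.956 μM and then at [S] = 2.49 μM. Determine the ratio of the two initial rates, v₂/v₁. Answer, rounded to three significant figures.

The fractional saturations are [S]/(Km+[S]) = 0.956/8.626 = 0.1108 and 2.49/10.16 = 0.2451.
v₂/v₁ is just their ratio: 0.2451/0.1108 = 2.21.

2.21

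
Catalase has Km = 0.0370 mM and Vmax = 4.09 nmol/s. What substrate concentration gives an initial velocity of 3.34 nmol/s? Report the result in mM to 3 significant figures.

0.165 mM

The required fractional saturation is v/Vmax = 3.34/4.09 = 0.8166.
Then [S]/(Km+[S]) = 0.8166 ⇒ [S] = 0.0370 × 0.8166/(1 − 0.8166) = 0.165 mM.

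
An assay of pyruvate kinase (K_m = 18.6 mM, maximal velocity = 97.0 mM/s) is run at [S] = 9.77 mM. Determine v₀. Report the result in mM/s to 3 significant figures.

33.4 mM/s

[S]/(Km+[S]) = 9.77/28.37 = 0.3444, the fractional saturation.
v = 0.3444 × Vmax = 0.3444 × 97.0 = 33.4 mM/s.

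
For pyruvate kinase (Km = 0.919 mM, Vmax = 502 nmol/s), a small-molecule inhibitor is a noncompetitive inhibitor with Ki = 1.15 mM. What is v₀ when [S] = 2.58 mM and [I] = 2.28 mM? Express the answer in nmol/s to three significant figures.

124 nmol/s

With α = 1 + [I]/Ki = 1 + 2.28/1.15 = 2.983, the noncompetitive rate law is v = (Vmax/α)·[S] / (Km + [S]).
v = (502/2.983)×2.58 / (0.919 + 2.58) = 434.2/3.499 = 124 nmol/s.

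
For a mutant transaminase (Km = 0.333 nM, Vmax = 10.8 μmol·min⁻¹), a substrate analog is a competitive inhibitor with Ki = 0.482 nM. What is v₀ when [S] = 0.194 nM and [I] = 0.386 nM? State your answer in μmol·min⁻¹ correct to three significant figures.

α = 1 + [I]/Ki = 1 + 0.386/0.482 = 1.801.
For a competitive inhibitor, Vmax is unchanged and the apparent Km becomes α·Km: Km,app = 0.600 nM, Vmax,app = 10.8 μmol·min⁻¹.
v = Vmax,app·[S]/(Km,app + [S]) = 10.8 × 0.194/(0.600 + 0.194) = 2.64 μmol·min⁻¹.

2.64 μmol·min⁻¹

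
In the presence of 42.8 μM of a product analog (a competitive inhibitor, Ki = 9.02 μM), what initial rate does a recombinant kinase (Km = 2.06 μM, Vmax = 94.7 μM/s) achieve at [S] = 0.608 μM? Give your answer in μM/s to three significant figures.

α = 1 + [I]/Ki = 1 + 42.8/9.02 = 5.745.
For a competitive inhibitor, Vmax is unchanged and the apparent Km becomes α·Km: Km,app = 11.8 μM, Vmax,app = 94.7 μM/s.
v = Vmax,app·[S]/(Km,app + [S]) = 94.7 × 0.608/(11.8 + 0.608) = 4.63 μM/s.

4.63 μM/s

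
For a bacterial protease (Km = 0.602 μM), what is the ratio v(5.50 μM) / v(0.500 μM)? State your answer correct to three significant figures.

1.99

The fractional saturations are [S]/(Km+[S]) = 0.500/1.102 = 0.4537 and 5.50/6.102 = 0.9013.
v₂/v₁ is just their ratio: 0.9013/0.4537 = 1.99.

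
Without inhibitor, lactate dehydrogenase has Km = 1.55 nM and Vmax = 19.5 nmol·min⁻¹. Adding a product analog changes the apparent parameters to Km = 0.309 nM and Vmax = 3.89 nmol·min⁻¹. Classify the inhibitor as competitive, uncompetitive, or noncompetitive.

Both Km and Vmax decrease by the same factor (~5.01-fold) — characteristic of uncompetitive inhibition.

uncompetitive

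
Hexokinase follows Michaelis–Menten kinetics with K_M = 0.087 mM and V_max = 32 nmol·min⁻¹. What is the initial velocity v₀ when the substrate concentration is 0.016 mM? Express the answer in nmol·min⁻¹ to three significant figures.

4.97 nmol·min⁻¹

v = Vmax·[S]/(Km + [S]) = 32 × 0.016 / (0.087 + 0.016)
  = 0.5120 / 0.1030 = 4.97 nmol·min⁻¹.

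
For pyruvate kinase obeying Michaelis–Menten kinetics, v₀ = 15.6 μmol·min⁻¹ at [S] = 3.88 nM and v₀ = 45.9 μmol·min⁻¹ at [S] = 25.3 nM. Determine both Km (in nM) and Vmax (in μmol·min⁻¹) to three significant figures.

Km = 13.7 nM; Vmax = 70.8 μmol·min⁻¹

From v = Vmax[S]/(Km+[S]), each point gives Vmax = v(Km+[S])/[S].
Equating: 15.6(Km+3.88)/3.88 = 45.9(Km+25.3)/25.3.
4.021·Km + 15.6 = 1.814·Km + 45.9, so (4.021 − 1.814)·Km = 45.9 − 15.6.
Km = 30.30/2.206 = 13.7 nM; then Vmax = 15.6(13.7+3.88)/3.88 = 70.8 μmol·min⁻¹.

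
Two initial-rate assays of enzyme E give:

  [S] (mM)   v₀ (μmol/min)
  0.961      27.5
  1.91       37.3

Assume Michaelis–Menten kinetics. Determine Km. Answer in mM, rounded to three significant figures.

1.08 mM

In reciprocal form, 1/v = (Km/Vmax)·(1/[S]) + 1/Vmax. The two points give (1/[S], 1/v) = (1.041, 0.03636) and (0.5236, 0.02681).
Slope = (0.03636 − 0.02681)/(1.041 − 0.5236) = 0.01848; intercept = 0.03636 − 0.01848×1.041 = 0.01713.
Vmax = 1/intercept = 58.4 μmol/min; Km = slope × Vmax = 0.01848 × 58.4 = 1.08 mM.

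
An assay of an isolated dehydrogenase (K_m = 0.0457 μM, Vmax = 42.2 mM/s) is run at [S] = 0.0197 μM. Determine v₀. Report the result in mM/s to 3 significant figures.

[S]/(Km+[S]) = 0.0197/0.06540 = 0.3012, the fractional saturation.
v = 0.3012 × Vmax = 0.3012 × 42.2 = 12.7 mM/s.

12.7 mM/s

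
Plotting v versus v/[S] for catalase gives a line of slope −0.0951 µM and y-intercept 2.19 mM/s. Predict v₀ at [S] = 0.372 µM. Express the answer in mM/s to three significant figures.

1.74 mM/s

In the Eadie–Hofstee form v = Vmax − Km·(v/[S]), the slope is −Km and the intercept is Vmax, so Km = 0.0951 µM and Vmax = 2.19 mM/s.
v = 2.19 × 0.372/(0.0951 + 0.372) = 1.74 mM/s.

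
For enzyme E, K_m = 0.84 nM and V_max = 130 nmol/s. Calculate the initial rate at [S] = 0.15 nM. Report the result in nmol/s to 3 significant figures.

19.7 nmol/s

[S]/(Km+[S]) = 0.15/0.9900 = 0.1515, the fractional saturation.
v = 0.1515 × Vmax = 0.1515 × 130 = 19.7 nmol/s.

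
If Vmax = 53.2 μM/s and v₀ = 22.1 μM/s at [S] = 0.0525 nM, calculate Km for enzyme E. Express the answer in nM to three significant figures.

0.0739 nM

v/Vmax = 22.1/53.2 = 0.4154 = [S]/(Km+[S]).
So Km + [S] = [S]/0.4154 = 0.1264 nM, giving Km = 0.1264 − 0.0525 = 0.0739 nM.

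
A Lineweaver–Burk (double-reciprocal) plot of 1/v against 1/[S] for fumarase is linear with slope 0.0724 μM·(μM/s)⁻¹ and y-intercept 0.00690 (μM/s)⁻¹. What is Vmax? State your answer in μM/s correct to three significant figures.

145 μM/s

The y-intercept of a Lineweaver–Burk plot equals 1/Vmax, so Vmax = 1/0.00690 = 145 μM/s.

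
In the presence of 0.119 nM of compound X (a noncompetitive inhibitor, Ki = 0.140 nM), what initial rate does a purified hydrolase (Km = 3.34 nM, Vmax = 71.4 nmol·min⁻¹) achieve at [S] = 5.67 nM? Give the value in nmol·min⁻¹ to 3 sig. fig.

24.3 nmol·min⁻¹

With α = 1 + [I]/Ki = 1 + 0.119/0.140 = 1.850, the noncompetitive rate law is v = (Vmax/α)·[S] / (Km + [S]).
v = (71.4/1.850)×5.67 / (3.34 + 5.67) = 218.8/9.010 = 24.3 nmol·min⁻¹.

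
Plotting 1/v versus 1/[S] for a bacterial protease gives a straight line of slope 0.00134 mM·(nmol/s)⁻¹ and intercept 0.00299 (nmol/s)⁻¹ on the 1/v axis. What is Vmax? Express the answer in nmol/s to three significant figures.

The y-intercept of a Lineweaver–Burk plot equals 1/Vmax, so Vmax = 1/0.00299 = 334 nmol/s.

334 nmol/s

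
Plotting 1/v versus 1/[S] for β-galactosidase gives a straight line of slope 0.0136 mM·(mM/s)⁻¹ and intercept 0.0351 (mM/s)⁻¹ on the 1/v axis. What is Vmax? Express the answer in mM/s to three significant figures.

The y-intercept of a Lineweaver–Burk plot equals 1/Vmax, so Vmax = 1/0.0351 = 28.5 mM/s.

28.5 mM/s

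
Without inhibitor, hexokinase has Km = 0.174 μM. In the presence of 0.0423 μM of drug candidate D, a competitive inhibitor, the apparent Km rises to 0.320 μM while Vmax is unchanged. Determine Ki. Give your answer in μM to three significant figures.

Competitive: Km,app = α·Km with α = 1 + [I]/Ki.
α = Km,app/Km = 0.320/0.174 = 1.839.
Ki = [I]/(α − 1) = 0.0423/0.8391 = 0.0504 μM.

0.0504 μM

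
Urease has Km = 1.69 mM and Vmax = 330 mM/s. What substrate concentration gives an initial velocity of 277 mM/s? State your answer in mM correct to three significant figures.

8.83 mM

Rearranging v = Vmax[S]/(Km+[S]) gives [S] = Km·v/(Vmax − v).
[S] = 1.69 × 277 / (330 − 277) = 468.1/53.00 = 8.83 mM.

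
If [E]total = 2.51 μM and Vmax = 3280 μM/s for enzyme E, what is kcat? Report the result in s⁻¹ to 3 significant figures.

kcat = Vmax/[E]total = 3280 μM/s / 2.51 μM = 1310 s⁻¹.

1310 s⁻¹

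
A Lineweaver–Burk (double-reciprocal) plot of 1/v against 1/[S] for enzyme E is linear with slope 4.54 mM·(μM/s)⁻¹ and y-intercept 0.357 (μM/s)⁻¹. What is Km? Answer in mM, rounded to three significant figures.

12.7 mM

y-intercept = 1/Vmax ⇒ Vmax = 2.80 μM/s; slope = Km/Vmax ⇒ Km = slope × Vmax.
Km = 4.54 × 2.80 = 12.7 mM.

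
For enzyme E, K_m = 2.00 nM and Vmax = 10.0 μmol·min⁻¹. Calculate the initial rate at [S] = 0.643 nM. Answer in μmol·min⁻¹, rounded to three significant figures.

2.43 μmol·min⁻¹

[S]/(Km+[S]) = 0.643/2.643 = 0.2433, the fractional saturation.
v = 0.2433 × Vmax = 0.2433 × 10.0 = 2.43 μmol·min⁻¹.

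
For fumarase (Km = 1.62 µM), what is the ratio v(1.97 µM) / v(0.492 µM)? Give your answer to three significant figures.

The fractional saturations are [S]/(Km+[S]) = 0.492/2.112 = 0.2330 and 1.97/3.590 = 0.5487.
v₂/v₁ is just their ratio: 0.5487/0.2330 = 2.36.

2.36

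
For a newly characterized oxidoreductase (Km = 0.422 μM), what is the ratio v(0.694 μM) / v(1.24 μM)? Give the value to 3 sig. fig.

Since Vmax cancels, v₂/v₁ = [S]₂(Km+[S]₁) / [S]₁(Km+[S]₂).
= 0.694×(0.422+1.24) / (1.24×(0.422+0.694)) = 1.153/1.384 = 0.833.

0.833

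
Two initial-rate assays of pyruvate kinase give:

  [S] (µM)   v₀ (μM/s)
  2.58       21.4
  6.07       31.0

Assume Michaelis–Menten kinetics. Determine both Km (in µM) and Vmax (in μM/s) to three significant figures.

Km = 3.01 µM; Vmax = 46.4 μM/s

From v = Vmax[S]/(Km+[S]), each point gives Vmax = v(Km+[S])/[S].
Equating: 21.4(Km+2.58)/2.58 = 31.0(Km+6.07)/6.07.
8.295·Km + 21.4 = 5.107·Km + 31.0, so (8.295 − 5.107)·Km = 31.0 − 21.4.
Km = 9.600/3.187 = 3.01 µM; then Vmax = 21.4(3.01+2.58)/2.58 = 46.4 μM/s.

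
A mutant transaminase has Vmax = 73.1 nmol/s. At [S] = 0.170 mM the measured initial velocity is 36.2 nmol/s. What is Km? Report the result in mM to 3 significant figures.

0.173 mM

From v = Vmax[S]/(Km+[S]), Km = [S](Vmax − v)/v.
Km = 0.170 × (73.1 − 36.2) / 36.2 = 6.273/36.2 = 0.173 mM.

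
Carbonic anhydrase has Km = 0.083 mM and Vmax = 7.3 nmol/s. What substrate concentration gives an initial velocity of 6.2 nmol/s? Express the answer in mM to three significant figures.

0.468 mM

Rearranging v = Vmax[S]/(Km+[S]) gives [S] = Km·v/(Vmax − v).
[S] = 0.083 × 6.2 / (7.3 − 6.2) = 0.5146/1.100 = 0.468 mM.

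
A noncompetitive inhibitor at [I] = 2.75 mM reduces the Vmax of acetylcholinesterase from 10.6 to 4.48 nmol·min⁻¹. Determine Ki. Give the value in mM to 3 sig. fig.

Noncompetitive: Vmax,app = Vmax/α with α = 1 + [I]/Ki.
α = Vmax/Vmax,app = 10.6/4.48 = 2.366.
Since α = 1 + [I]/Ki, [I]/Ki = 2.366 − 1 = 1.366 and Ki = 2.75/1.366 = 2.01 mM.

2.01 mM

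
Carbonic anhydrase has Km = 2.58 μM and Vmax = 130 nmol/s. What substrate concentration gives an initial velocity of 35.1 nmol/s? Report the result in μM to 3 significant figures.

0.954 μM

The required fractional saturation is v/Vmax = 35.1/130 = 0.2700.
Then [S]/(Km+[S]) = 0.2700 ⇒ [S] = 2.58 × 0.2700/(1 − 0.2700) = 0.954 μM.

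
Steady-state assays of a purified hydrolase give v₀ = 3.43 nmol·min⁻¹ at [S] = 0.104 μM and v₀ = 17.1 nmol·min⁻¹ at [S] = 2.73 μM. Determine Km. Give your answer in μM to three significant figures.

In reciprocal form, 1/v = (Km/Vmax)·(1/[S]) + 1/Vmax. The two points give (1/[S], 1/v) = (9.615, 0.2915) and (0.3663, 0.05848).
Slope = (0.2915 − 0.05848)/(9.615 − 0.3663) = 0.02520; intercept = 0.2915 − 0.02520×9.615 = 0.04925.
Vmax = 1/intercept = 20.3 nmol·min⁻¹; Km = slope × Vmax = 0.02520 × 20.3 = 0.512 μM.

0.512 μM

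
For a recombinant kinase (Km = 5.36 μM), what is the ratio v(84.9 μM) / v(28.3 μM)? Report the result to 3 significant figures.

Since Vmax cancels, v₂/v₁ = [S]₂(Km+[S]₁) / [S]₁(Km+[S]₂).
= 84.9×(5.36+28.3) / (28.3×(5.36+84.9)) = 2858/2554 = 1.12.

1.12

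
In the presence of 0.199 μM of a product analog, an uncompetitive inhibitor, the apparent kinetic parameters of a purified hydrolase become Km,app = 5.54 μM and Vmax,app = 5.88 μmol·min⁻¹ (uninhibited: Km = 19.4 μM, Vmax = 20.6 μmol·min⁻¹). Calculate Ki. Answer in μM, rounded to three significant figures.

0.0795 μM

Uncompetitive: Vmax,app = Vmax/α (and Km,app = Km/α) with α = 1 + [I]/Ki.
α = Vmax/Vmax,app = 20.6/5.88 = 3.503.
Since α = 1 + [I]/Ki, [I]/Ki = 3.503 − 1 = 2.503 and Ki = 0.199/2.503 = 0.0795 μM.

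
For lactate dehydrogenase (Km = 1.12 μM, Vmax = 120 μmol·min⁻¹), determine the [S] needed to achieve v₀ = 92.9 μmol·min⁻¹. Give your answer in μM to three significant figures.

3.84 μM

Rearranging v = Vmax[S]/(Km+[S]) gives [S] = Km·v/(Vmax − v).
[S] = 1.12 × 92.9 / (120 − 92.9) = 104.0/27.10 = 3.84 μM.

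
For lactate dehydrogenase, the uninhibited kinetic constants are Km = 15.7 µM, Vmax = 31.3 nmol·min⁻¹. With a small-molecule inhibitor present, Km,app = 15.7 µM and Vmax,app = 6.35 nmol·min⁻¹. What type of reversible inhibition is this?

noncompetitive

Vmax decreases (31.3 → 6.35 nmol·min⁻¹) while Km is unchanged — pure noncompetitive inhibition.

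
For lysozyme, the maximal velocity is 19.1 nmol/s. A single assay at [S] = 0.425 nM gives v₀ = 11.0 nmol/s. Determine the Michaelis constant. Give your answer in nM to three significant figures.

v/Vmax = 11.0/19.1 = 0.5759 = [S]/(Km+[S]).
So Km + [S] = [S]/0.5759 = 0.7380 nM, giving Km = 0.7380 − 0.425 = 0.313 nM.

0.313 nM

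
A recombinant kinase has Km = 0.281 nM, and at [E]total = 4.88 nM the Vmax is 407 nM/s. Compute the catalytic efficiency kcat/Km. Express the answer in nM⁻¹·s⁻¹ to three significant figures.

kcat = Vmax/[E]total = 407/4.88 = 83.4 s⁻¹.
kcat/Km = 83.4/0.281 = 297 nM⁻¹·s⁻¹.

297 nM⁻¹·s⁻¹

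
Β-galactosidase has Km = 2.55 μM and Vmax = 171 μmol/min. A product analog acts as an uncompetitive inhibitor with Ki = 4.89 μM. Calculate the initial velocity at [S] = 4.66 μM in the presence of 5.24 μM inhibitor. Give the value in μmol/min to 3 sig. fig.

65.3 μmol/min

α = 1 + [I]/Ki = 1 + 5.24/4.89 = 2.072.
For an uncompetitive inhibitor, both parameters are divided by α, giving Vmax/α and Km/α: Km,app = 1.23 μM, Vmax,app = 82.5 μmol/min.
v = Vmax,app·[S]/(Km,app + [S]) = 82.5 × 4.66/(1.23 + 4.66) = 65.3 μmol/min.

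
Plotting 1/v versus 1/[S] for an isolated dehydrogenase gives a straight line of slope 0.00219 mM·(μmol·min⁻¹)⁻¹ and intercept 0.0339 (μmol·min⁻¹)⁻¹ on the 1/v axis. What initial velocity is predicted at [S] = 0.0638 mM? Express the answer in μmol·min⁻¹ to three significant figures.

The y-intercept is 1/Vmax, so Vmax = 1/0.0339 = 29.5 μmol·min⁻¹.
The slope is Km/Vmax, so Km = 0.00219 × 29.5 = 0.0646 mM.
Then v = 29.5 × 0.0638/(0.0646 + 0.0638) = 14.7 μmol·min⁻¹.

14.7 μmol·min⁻¹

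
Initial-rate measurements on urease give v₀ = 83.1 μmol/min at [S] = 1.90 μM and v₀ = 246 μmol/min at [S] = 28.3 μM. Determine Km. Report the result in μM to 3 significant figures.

In reciprocal form, 1/v = (Km/Vmax)·(1/[S]) + 1/Vmax. The two points give (1/[S], 1/v) = (0.5263, 0.01203) and (0.03534, 0.004065).
Slope = (0.01203 − 0.004065)/(0.5263 − 0.03534) = 0.01623; intercept = 0.01203 − 0.01623×0.5263 = 0.003492.
Vmax = 1/intercept = 286 μmol/min; Km = slope × Vmax = 0.01623 × 286 = 4.65 μM.

4.65 μM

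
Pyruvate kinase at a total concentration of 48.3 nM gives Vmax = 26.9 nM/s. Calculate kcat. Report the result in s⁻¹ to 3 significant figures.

kcat = Vmax/[E]total = 26.9 nM/s / 48.3 nM = 0.557 s⁻¹.

0.557 s⁻¹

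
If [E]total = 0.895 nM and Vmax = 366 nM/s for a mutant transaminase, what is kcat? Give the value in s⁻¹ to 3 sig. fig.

kcat = Vmax/[E]total = 366 nM/s / 0.895 nM = 409 s⁻¹.

409 s⁻¹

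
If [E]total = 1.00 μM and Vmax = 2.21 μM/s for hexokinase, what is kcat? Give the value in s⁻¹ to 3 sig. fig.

kcat = Vmax/[E]total = 2.21 μM/s / 1.00 μM = 2.21 s⁻¹.

2.21 s⁻¹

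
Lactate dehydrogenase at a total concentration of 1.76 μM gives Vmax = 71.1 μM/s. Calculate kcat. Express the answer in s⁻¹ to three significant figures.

40.4 s⁻¹

kcat = Vmax/[E]total = 71.1 μM/s / 1.76 μM = 40.4 s⁻¹.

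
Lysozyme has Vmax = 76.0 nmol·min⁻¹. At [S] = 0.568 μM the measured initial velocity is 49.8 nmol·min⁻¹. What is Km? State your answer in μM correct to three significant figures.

v/Vmax = 49.8/76.0 = 0.6553 = [S]/(Km+[S]).
So Km + [S] = [S]/0.6553 = 0.8668 μM, giving Km = 0.8668 − 0.568 = 0.299 μM.

0.299 μM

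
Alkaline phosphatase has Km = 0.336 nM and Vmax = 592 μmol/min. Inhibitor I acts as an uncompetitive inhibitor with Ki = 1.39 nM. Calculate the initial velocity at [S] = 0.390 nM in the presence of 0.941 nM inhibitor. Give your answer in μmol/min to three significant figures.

233 μmol/min

α = 1 + [I]/Ki = 1 + 0.941/1.39 = 1.677.
For an uncompetitive inhibitor, both parameters are divided by α, giving Vmax/α and Km/α: Km,app = 0.200 nM, Vmax,app = 353 μmol/min.
v = Vmax,app·[S]/(Km,app + [S]) = 353 × 0.390/(0.200 + 0.390) = 233 μmol/min.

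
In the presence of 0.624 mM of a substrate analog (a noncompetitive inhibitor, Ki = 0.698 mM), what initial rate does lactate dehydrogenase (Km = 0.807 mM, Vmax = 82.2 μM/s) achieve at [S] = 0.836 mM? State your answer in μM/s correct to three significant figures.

With α = 1 + [I]/Ki = 1 + 0.624/0.698 = 1.894, the noncompetitive rate law is v = (Vmax/α)·[S] / (Km + [S]).
v = (82.2/1.894)×0.836 / (0.807 + 0.836) = 36.28/1.643 = 22.1 μM/s.

22.1 μM/s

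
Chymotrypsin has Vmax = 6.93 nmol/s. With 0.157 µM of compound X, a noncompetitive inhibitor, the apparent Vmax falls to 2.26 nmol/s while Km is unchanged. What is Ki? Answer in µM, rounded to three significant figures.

0.0760 µM

Noncompetitive: Vmax,app = Vmax/α with α = 1 + [I]/Ki.
α = Vmax/Vmax,app = 6.93/2.26 = 3.066.
Ki = [I]/(α − 1) = 0.157/2.066 = 0.0760 µM.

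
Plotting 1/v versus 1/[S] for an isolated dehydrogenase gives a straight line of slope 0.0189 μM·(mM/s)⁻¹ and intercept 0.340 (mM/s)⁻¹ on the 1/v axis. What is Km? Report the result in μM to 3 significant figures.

y-intercept = 1/Vmax ⇒ Vmax = 2.94 mM/s; slope = Km/Vmax ⇒ Km = slope × Vmax.
Km = 0.0189 × 2.94 = 0.0556 μM.

0.0556 μM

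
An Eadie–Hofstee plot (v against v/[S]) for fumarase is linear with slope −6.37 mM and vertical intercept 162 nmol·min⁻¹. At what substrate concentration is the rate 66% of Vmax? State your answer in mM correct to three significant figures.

The Eadie–Hofstee slope gives Km = 6.37 mM (slope = −Km).
v/Vmax = [S]/(Km+[S]) = 0.66 ⇒ [S] = Km·0.66/(1−0.66) = 6.37 × 1.941 = 12.4 mM.

12.4 mM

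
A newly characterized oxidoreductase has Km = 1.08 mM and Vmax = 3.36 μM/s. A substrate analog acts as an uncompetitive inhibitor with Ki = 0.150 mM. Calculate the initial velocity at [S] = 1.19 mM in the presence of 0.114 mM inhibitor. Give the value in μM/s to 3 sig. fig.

α = 1 + [I]/Ki = 1 + 0.114/0.150 = 1.760.
For an uncompetitive inhibitor, both parameters are divided by α, giving Vmax/α and Km/α: Km,app = 0.614 mM, Vmax,app = 1.91 μM/s.
v = Vmax,app·[S]/(Km,app + [S]) = 1.91 × 1.19/(0.614 + 1.19) = 1.26 μM/s.

1.26 μM/s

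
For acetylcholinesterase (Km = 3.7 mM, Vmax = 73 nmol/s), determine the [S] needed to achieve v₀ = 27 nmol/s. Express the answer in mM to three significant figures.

2.17 mM

Rearranging v = Vmax[S]/(Km+[S]) gives [S] = Km·v/(Vmax − v).
[S] = 3.7 × 27 / (73 − 27) = 99.90/46.00 = 2.17 mM.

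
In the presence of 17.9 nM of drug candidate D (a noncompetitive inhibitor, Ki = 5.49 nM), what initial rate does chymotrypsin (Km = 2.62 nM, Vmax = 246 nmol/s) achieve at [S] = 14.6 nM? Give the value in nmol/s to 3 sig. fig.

49.0 nmol/s

With α = 1 + [I]/Ki = 1 + 17.9/5.49 = 4.260, the noncompetitive rate law is v = (Vmax/α)·[S] / (Km + [S]).
v = (246/4.260)×14.6 / (2.62 + 14.6) = 843.0/17.22 = 49.0 nmol/s.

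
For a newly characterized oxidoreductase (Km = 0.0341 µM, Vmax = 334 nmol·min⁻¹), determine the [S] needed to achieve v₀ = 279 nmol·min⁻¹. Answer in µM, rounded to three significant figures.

0.173 µM

Rearranging v = Vmax[S]/(Km+[S]) gives [S] = Km·v/(Vmax − v).
[S] = 0.0341 × 279 / (334 − 279) = 9.514/55.00 = 0.173 µM.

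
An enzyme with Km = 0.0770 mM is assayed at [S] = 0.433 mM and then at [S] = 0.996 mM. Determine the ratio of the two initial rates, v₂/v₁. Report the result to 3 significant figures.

1.09

Since Vmax cancels, v₂/v₁ = [S]₂(Km+[S]₁) / [S]₁(Km+[S]₂).
= 0.996×(0.0770+0.433) / (0.433×(0.0770+0.996)) = 0.5080/0.4646 = 1.09.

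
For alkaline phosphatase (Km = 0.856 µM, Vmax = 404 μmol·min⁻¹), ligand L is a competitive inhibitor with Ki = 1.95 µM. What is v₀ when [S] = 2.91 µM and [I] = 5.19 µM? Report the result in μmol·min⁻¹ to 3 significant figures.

195 μmol·min⁻¹

α = 1 + [I]/Ki = 1 + 5.19/1.95 = 3.662.
For a competitive inhibitor, Vmax is unchanged and the apparent Km becomes α·Km: Km,app = 3.13 µM, Vmax,app = 404 μmol·min⁻¹.
v = Vmax,app·[S]/(Km,app + [S]) = 404 × 2.91/(3.13 + 2.91) = 195 μmol·min⁻¹.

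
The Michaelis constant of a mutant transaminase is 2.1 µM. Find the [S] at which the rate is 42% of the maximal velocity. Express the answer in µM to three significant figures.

v/Vmax = [S]/(Km+[S]) = 0.42, so [S] = Km·0.42/(1 − 0.42) = 2.1 × 0.7241.
[S] = 1.52 µM.

1.52 µM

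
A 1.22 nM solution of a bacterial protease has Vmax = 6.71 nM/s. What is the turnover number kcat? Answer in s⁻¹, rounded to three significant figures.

5.50 s⁻¹

kcat = Vmax/[E]total = 6.71 nM/s / 1.22 nM = 5.50 s⁻¹.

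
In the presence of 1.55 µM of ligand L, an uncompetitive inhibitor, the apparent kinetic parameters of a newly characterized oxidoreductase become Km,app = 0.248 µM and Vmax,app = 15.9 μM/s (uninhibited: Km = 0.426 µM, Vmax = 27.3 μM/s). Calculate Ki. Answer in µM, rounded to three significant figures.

2.16 µM

Uncompetitive: Vmax,app = Vmax/α (and Km,app = Km/α) with α = 1 + [I]/Ki.
α = Vmax/Vmax,app = 27.3/15.9 = 1.717.
Ki = [I]/(α − 1) = 1.55/0.7170 = 2.16 µM.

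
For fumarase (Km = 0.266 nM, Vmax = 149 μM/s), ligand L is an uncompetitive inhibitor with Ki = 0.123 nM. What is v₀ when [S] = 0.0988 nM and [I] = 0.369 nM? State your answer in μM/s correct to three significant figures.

With α = 1 + [I]/Ki = 1 + 0.369/0.123 = 4.000, the uncompetitive rate law is v = (Vmax/α)·[S] / (Km/α + [S]).
v = (149/4.000)×0.0988 / (0.266/4.000 + 0.0988) = 3.680/0.1653 = 22.3 μM/s.

22.3 μM/s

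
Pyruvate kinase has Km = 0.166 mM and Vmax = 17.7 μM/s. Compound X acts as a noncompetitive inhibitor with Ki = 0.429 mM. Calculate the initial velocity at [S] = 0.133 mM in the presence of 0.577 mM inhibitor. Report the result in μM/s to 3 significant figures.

α = 1 + [I]/Ki = 1 + 0.577/0.429 = 2.345.
For a noncompetitive inhibitor, Vmax is reduced to Vmax/α while Km is unchanged: Km,app = 0.166 mM, Vmax,app = 7.55 μM/s.
v = Vmax,app·[S]/(Km,app + [S]) = 7.55 × 0.133/(0.166 + 0.133) = 3.36 μM/s.

3.36 μM/s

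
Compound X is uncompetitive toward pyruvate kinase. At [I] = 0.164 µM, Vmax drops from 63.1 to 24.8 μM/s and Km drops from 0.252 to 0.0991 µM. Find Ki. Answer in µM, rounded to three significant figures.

0.106 µM

Uncompetitive: Vmax,app = Vmax/α (and Km,app = Km/α) with α = 1 + [I]/Ki.
α = Vmax/Vmax,app = 63.1/24.8 = 2.544.
Ki = [I]/(α − 1) = 0.164/1.544 = 0.106 µM.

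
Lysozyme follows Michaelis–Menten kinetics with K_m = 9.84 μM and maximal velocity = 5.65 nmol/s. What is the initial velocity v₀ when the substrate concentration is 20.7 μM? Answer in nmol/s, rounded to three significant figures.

3.83 nmol/s

v = Vmax·[S]/(Km + [S]) = 5.65 × 20.7 / (9.84 + 20.7)
  = 117.0 / 30.54 = 3.83 nmol/s.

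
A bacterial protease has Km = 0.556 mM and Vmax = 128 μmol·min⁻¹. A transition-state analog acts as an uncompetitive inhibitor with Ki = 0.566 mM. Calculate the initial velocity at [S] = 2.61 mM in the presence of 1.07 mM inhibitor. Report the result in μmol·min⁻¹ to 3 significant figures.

α = 1 + [I]/Ki = 1 + 1.07/0.566 = 2.890.
For an uncompetitive inhibitor, both parameters are divided by α, giving Vmax/α and Km/α: Km,app = 0.192 mM, Vmax,app = 44.3 μmol·min⁻¹.
v = Vmax,app·[S]/(Km,app + [S]) = 44.3 × 2.61/(0.192 + 2.61) = 41.2 μmol·min⁻¹.

41.2 μmol·min⁻¹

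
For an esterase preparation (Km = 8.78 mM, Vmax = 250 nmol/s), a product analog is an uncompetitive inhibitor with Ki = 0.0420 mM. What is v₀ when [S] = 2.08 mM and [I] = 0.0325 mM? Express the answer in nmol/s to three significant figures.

41.7 nmol/s

With α = 1 + [I]/Ki = 1 + 0.0325/0.0420 = 1.774, the uncompetitive rate law is v = (Vmax/α)·[S] / (Km/α + [S]).
v = (250/1.774)×2.08 / (8.78/1.774 + 2.08) = 293.2/7.030 = 41.7 nmol/s.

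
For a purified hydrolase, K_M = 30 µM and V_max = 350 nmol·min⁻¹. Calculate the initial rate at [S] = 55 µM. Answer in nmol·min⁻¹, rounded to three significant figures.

226 nmol·min⁻¹

v = Vmax·[S]/(Km + [S]) = 350 × 55 / (30 + 55)
  = 19250 / 85.00 = 226 nmol·min⁻¹.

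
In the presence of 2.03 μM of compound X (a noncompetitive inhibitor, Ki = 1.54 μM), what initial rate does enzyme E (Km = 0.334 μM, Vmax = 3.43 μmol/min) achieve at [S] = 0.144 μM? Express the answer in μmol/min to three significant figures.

With α = 1 + [I]/Ki = 1 + 2.03/1.54 = 2.318, the noncompetitive rate law is v = (Vmax/α)·[S] / (Km + [S]).
v = (3.43/2.318)×0.144 / (0.334 + 0.144) = 0.2131/0.4780 = 0.446 μmol/min.

0.446 μmol/min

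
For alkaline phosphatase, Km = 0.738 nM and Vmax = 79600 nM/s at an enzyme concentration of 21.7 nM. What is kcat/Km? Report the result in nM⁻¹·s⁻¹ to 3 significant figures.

kcat = Vmax/[E]total = 79600/21.7 = 3670 s⁻¹.
kcat/Km = 3670/0.738 = 4970 nM⁻¹·s⁻¹.

4970 nM⁻¹·s⁻¹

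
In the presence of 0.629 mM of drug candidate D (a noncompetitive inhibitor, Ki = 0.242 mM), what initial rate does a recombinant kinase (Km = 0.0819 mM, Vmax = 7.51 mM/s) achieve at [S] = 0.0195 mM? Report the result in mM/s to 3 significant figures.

0.401 mM/s

α = 1 + [I]/Ki = 1 + 0.629/0.242 = 3.599.
For a noncompetitive inhibitor, Vmax is reduced to Vmax/α while Km is unchanged: Km,app = 0.0819 mM, Vmax,app = 2.09 mM/s.
v = Vmax,app·[S]/(Km,app + [S]) = 2.09 × 0.0195/(0.0819 + 0.0195) = 0.401 mM/s.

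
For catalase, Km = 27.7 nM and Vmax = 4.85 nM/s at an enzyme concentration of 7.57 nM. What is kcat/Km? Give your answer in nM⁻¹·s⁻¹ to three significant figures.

0.0231 nM⁻¹·s⁻¹

kcat = Vmax/[E]total = 4.85/7.57 = 0.641 s⁻¹.
kcat/Km = 0.641/27.7 = 0.0231 nM⁻¹·s⁻¹.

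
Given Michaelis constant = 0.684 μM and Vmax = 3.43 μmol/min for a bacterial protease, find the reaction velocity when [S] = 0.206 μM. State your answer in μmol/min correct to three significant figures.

[S]/(Km+[S]) = 0.206/0.8900 = 0.2315, the fractional saturation.
v = 0.2315 × Vmax = 0.2315 × 3.43 = 0.794 μmol/min.

0.794 μmol/min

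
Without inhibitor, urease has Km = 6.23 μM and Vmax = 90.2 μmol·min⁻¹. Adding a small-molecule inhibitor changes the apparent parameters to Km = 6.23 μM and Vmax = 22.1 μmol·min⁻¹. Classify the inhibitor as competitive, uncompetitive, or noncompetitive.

Vmax decreases (90.2 → 22.1 μmol·min⁻¹) while Km is unchanged — pure noncompetitive inhibition.

noncompetitive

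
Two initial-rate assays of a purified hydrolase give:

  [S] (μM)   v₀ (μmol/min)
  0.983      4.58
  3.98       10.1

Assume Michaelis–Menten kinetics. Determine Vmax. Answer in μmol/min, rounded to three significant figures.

From v = Vmax[S]/(Km+[S]), each point gives Vmax = v(Km+[S])/[S].
Equating: 4.58(Km+0.983)/0.983 = 10.1(Km+3.98)/3.98.
4.659·Km + 4.58 = 2.538·Km + 10.1, so (4.659 − 2.538)·Km = 10.1 − 4.58.
Km = 5.520/2.122 = 2.60 μM; then Vmax = 4.58(2.60+0.983)/0.983 = 16.7 μmol/min.

16.7 μmol/min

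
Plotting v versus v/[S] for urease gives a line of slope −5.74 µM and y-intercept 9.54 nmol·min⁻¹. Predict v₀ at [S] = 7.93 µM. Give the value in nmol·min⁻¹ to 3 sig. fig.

5.53 nmol·min⁻¹

In the Eadie–Hofstee form v = Vmax − Km·(v/[S]), the slope is −Km and the intercept is Vmax, so Km = 5.74 µM and Vmax = 9.54 nmol·min⁻¹.
v = 9.54 × 7.93/(5.74 + 7.93) = 5.53 nmol·min⁻¹.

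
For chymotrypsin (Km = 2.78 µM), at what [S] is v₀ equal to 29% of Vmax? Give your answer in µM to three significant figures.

v/Vmax = [S]/(Km+[S]) = 0.29, so [S] = Km·0.29/(1 − 0.29) = 2.78 × 0.4085.
[S] = 1.14 µM.

1.14 µM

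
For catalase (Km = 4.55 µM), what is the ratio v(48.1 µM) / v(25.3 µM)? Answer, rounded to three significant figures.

1.08

The fractional saturations are [S]/(Km+[S]) = 25.3/29.85 = 0.8476 and 48.1/52.65 = 0.9136.
v₂/v₁ is just their ratio: 0.9136/0.8476 = 1.08.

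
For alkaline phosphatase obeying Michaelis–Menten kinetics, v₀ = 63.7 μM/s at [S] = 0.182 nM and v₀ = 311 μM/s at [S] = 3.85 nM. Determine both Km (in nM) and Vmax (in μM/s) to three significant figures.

In reciprocal form, 1/v = (Km/Vmax)·(1/[S]) + 1/Vmax. The two points give (1/[S], 1/v) = (5.495, 0.01570) and (0.2597, 0.003215).
Slope = (0.01570 − 0.003215)/(5.495 − 0.2597) = 0.002385; intercept = 0.01570 − 0.002385×5.495 = 0.002596.
Vmax = 1/intercept = 385 μM/s; Km = slope × Vmax = 0.002385 × 385 = 0.919 nM.

Km = 0.919 nM; Vmax = 385 μM/s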